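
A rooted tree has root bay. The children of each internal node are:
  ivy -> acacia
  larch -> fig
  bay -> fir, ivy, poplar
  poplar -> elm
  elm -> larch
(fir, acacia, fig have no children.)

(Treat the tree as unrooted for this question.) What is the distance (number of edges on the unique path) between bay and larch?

3

The path is bay - poplar - elm - larch, which has 3 edges.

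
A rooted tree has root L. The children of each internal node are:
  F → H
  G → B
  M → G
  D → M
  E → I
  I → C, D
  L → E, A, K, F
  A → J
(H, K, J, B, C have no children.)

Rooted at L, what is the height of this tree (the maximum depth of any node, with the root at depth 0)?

B sits deepest: L → E → I → D → M → G → B — 6 edges from the root.

6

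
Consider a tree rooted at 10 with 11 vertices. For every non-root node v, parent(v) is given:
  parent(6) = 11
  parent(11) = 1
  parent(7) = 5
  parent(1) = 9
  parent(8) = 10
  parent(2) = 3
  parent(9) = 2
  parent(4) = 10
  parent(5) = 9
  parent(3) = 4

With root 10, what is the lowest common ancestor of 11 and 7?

9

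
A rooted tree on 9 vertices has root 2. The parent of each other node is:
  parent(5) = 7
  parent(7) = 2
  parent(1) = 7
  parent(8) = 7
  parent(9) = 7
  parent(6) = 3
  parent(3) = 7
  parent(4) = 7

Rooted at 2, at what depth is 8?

Path from 2 to 8: 2 → 7 → 8, which has 2 edges.

2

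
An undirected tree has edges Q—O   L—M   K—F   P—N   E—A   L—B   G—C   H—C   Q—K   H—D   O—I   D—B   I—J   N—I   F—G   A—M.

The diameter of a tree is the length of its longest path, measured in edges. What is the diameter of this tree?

15

Starting from E, a farthest node is P at distance 15.
One longest path: E – A – M – L – B – D – H – C – G – F – K – Q – O – I – N – P.
So the diameter is 15.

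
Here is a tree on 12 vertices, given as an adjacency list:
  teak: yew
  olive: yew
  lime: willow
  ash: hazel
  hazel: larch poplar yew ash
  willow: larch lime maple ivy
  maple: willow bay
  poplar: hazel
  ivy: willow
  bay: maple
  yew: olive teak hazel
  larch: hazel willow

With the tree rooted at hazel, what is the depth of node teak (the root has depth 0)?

hazel – yew – teak — 2 edges.

2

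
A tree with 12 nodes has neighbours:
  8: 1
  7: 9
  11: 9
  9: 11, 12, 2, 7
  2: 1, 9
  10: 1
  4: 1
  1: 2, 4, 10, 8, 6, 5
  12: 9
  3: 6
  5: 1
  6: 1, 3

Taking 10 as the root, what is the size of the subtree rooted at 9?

The subtree rooted at 9 contains: 9, 7, 12, 11 — 4 nodes.

4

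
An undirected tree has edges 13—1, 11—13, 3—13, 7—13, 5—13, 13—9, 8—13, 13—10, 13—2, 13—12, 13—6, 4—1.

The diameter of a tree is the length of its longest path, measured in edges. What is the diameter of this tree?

3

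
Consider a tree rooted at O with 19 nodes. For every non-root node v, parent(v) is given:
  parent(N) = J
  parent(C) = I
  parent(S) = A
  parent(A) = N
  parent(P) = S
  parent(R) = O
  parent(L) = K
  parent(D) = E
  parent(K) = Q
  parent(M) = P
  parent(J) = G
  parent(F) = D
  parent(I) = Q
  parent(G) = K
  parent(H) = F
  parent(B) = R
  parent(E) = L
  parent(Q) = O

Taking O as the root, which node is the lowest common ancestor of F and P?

K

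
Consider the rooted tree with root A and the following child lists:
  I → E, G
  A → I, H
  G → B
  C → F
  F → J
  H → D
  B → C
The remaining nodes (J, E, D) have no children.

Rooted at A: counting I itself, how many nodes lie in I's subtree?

Descendants of I (including itself): I, E, G, B, C, F, J. That's 7.

7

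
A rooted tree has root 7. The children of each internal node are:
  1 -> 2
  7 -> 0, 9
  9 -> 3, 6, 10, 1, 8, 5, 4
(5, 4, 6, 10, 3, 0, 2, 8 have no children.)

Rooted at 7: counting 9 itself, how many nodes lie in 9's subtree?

9

Descendants of 9 (including itself): 9, 10, 6, 8, 3, 4, 1, 5, 2. That's 9.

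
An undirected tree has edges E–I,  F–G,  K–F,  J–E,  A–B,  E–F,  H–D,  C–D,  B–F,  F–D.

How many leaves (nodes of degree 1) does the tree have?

7

Exactly 7 nodes have a single neighbour: A, C, G, H, I, J, K.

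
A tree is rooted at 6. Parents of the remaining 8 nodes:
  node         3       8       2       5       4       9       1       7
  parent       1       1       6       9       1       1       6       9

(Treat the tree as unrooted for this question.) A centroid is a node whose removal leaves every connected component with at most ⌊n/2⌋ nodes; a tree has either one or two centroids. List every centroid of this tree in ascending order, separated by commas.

If 1 is removed the pieces have sizes 3, 2, 1, 1, 1, all ≤ ⌊9/2⌋ = 4.
No neighbour of 1 does as well, so 1 is the unique centroid.

1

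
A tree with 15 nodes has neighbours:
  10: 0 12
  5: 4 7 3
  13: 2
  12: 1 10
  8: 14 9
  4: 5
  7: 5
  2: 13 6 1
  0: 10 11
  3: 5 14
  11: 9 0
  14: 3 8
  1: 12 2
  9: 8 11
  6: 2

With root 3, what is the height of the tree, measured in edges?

A deepest node is 13, reached by 3 – 14 – 8 – 9 – 11 – 0 – 10 – 12 – 1 – 2 – 13.
That path has 10 edges, so the height is 10.

10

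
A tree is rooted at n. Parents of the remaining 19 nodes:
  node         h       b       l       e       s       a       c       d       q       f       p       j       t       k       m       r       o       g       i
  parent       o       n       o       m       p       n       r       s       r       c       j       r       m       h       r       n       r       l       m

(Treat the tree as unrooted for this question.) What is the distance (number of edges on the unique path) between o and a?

Walking from o: o - r - n - a. Length 3.

3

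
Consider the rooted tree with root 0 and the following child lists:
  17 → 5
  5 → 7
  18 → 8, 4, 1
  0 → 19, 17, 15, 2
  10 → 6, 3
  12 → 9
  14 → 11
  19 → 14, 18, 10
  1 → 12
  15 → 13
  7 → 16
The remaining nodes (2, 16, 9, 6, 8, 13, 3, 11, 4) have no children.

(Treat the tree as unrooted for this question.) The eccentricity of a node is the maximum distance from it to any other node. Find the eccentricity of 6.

7

Distances from 6 peak at 7, attained at 16.
6-10-19-0-17-5-7-16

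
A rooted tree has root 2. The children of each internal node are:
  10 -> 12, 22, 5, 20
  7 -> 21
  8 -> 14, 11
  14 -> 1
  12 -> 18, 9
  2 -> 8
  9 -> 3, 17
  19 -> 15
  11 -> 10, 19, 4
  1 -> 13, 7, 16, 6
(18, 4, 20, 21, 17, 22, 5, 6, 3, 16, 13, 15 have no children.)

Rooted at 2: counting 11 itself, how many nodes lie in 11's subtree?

Descendants of 11 (including itself): 11, 10, 19, 4, 20, 22, 12, 5, 15, 9, 18, 17, 3. That's 13.

13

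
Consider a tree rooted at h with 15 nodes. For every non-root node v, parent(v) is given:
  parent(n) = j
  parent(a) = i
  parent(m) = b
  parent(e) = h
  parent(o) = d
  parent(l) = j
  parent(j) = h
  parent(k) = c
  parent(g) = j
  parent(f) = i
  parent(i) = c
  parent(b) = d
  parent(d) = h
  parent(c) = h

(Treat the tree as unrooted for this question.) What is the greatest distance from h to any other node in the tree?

3

The node farthest from h is f (m, a also at distance 3), via h-c-i-f — 3 edges.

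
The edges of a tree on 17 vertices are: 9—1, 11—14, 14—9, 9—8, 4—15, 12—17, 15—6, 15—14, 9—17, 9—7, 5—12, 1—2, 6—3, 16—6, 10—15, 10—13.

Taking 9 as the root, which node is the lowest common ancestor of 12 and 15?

9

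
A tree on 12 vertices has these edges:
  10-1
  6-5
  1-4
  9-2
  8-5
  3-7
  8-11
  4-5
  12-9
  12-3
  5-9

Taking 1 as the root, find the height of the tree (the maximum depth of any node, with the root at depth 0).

A deepest node is 7, reached by 1–4–5–9–12–3–7.
That path has 6 edges, so the height is 6.

6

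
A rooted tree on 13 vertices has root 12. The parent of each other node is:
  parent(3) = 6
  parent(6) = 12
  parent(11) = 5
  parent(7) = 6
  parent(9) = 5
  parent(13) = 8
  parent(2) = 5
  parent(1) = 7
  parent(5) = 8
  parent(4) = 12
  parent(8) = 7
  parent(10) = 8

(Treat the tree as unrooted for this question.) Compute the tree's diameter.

BFS from 4 reaches 2 last, at distance 6; BFS from 2 confirms no node is farther.
Path: 4 – 12 – 6 – 7 – 8 – 5 – 2.

6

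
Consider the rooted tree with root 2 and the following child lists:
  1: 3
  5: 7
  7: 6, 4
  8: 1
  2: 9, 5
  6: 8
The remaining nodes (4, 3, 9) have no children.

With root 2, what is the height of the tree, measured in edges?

The longest root-to-leaf path is 2-5-7-6-8-1-3 (6 edges).

6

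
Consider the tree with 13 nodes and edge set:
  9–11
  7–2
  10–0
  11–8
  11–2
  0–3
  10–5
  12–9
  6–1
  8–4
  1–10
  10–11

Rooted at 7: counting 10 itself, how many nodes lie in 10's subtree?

The subtree rooted at 10 contains: 10, 0, 1, 5, 3, 6 — 6 nodes.

6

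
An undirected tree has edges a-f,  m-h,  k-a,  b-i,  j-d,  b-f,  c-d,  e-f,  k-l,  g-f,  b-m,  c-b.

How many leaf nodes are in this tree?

6

The leaves are e, g, h, i, j, l.
That is 6 leaves.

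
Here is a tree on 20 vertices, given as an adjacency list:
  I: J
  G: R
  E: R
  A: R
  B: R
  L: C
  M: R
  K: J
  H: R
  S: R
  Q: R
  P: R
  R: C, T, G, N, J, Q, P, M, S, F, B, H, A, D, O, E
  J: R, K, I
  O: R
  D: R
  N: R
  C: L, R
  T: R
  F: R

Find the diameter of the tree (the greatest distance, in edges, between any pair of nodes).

A longest path is I-J-R-C-L, with 4 edges.

4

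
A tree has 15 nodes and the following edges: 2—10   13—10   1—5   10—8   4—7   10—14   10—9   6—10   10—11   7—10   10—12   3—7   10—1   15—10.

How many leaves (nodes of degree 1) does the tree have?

12

Degree-1 nodes: 2, 3, 4, 5, 6, 8, 9, 11, 12, 13, 14, 15 — 12 of them.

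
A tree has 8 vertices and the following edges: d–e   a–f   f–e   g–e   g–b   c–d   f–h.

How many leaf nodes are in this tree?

4

The leaves are a, b, c, h.
That is 4 leaves.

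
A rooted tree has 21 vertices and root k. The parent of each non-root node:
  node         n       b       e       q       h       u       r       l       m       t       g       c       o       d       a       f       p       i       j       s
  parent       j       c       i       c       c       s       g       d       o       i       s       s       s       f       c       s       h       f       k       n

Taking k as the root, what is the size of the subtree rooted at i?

3

Descendants of i (including itself): i, t, e. That's 3.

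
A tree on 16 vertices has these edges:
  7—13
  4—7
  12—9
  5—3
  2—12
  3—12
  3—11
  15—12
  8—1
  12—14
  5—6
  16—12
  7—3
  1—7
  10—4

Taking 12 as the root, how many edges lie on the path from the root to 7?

2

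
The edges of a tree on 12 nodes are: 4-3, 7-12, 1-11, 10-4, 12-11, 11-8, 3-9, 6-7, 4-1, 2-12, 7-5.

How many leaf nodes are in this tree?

6

Degree-1 nodes: 2, 5, 6, 8, 9, 10 — 6 of them.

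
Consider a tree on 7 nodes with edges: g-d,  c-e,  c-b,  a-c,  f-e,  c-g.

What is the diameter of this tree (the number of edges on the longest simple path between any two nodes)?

BFS from f reaches d last, at distance 4; BFS from d confirms no node is farther.
Path: f-e-c-g-d.

4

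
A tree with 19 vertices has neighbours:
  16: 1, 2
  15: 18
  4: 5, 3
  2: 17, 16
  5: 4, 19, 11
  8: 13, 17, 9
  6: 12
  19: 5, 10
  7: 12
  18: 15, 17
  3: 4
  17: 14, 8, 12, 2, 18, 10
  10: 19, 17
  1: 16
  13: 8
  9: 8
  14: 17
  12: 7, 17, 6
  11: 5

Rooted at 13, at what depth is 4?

6

13 – 8 – 17 – 10 – 19 – 5 – 4 — 6 edges.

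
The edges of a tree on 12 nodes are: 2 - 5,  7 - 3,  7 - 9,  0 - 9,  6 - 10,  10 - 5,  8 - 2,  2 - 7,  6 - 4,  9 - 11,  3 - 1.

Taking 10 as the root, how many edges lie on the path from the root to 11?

5

Climbing from 11 to the root: 11–9–7–2–5–10. That's 5 steps.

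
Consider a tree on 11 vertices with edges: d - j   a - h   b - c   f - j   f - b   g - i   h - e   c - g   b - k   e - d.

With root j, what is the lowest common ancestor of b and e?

j

b's ancestor chain is b, f, j and e's is e, d, j; they first meet at j.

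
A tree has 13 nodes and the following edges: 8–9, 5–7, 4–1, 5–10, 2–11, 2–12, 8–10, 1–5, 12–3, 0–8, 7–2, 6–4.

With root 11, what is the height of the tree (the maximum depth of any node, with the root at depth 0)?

6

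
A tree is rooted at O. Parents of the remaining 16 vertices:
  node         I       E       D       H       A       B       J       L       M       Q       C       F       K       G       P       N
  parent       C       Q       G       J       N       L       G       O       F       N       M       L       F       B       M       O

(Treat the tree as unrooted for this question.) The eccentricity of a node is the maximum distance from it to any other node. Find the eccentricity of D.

7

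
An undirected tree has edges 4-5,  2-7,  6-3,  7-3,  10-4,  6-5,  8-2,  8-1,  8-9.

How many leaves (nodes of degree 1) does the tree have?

The leaves are 1, 9, 10.
That is 3 leaves.

3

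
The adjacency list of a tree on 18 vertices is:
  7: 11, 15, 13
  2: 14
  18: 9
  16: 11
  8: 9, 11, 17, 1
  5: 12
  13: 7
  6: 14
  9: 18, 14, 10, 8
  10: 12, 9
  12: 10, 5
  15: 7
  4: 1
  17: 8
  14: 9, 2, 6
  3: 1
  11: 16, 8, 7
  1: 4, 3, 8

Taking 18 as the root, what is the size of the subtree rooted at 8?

10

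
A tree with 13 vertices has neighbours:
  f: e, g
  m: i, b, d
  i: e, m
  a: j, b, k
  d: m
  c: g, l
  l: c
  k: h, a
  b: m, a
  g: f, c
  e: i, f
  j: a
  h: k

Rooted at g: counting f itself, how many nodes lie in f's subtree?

10

f's subtree: {f, e, i, m, d, b, a, j, k, h}, size 10.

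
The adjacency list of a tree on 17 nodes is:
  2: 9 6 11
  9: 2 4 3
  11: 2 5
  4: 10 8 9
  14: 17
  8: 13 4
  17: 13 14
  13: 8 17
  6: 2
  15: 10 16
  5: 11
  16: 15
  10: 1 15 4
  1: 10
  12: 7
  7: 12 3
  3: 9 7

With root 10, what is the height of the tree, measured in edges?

5

12 sits deepest: 10 – 4 – 9 – 3 – 7 – 12 — 5 edges from the root.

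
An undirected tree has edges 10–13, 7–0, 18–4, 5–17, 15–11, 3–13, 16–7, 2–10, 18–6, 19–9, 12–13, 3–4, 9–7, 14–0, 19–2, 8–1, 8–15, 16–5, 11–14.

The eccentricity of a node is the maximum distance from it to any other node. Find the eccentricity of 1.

The node farthest from 1 is 6, via 1-8-15-11-14-0-7-9-19-2-10-13-3-4-18-6 — 15 edges.

15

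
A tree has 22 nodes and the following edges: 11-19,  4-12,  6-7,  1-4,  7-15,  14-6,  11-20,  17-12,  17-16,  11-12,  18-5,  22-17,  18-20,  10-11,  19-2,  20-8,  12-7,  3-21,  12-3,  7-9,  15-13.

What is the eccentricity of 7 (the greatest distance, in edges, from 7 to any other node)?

A farthest node from 7 is 5.
The path 7–12–11–20–18–5 has 5 edges.

5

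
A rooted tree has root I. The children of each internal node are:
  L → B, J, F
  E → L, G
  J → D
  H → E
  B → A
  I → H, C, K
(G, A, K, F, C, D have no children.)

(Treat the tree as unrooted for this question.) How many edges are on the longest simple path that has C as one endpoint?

6

Distances from C peak at 6, attained at A (D also at distance 6).
C-I-H-E-L-B-A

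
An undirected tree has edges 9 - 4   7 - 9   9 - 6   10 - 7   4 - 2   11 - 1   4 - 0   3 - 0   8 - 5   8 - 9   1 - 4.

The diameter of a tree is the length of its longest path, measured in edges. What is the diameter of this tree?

5

A longest path is 3-0-4-9-7-10, with 5 edges.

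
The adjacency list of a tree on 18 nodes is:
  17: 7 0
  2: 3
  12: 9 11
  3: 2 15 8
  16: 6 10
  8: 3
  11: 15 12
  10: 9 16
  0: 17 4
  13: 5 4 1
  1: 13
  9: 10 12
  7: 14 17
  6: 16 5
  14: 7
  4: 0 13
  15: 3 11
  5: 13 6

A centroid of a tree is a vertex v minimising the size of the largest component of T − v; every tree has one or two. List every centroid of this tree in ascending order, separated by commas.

6, 16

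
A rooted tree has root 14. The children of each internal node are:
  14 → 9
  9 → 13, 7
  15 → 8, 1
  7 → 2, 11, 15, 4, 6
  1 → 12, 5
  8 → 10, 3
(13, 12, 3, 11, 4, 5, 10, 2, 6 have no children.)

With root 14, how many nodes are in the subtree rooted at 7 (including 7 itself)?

12

7's subtree: {7, 15, 6, 11, 4, 2, 8, 1, 3, 10, 5, 12}, size 12.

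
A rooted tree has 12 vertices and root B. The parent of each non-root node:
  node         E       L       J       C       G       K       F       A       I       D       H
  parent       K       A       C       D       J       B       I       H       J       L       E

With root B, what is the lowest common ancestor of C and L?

L

C's ancestor chain is C, D, L, A, H, E, K, B and L's is L, A, H, E, K, B; they first meet at L.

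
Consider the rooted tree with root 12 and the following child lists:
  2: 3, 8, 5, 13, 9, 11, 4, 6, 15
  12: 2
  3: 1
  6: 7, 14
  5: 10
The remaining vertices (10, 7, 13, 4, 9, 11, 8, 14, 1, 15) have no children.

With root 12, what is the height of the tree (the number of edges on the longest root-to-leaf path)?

3

A deepest node is 1, reached by 12 – 2 – 3 – 1.
That path has 3 edges, so the height is 3.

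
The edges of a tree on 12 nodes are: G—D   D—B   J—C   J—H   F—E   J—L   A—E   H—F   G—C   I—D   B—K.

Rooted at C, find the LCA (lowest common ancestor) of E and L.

J

E's ancestor chain is E, F, H, J, C and L's is L, J, C; they first meet at J.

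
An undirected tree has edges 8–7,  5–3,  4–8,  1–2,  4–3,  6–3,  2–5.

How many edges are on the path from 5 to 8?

The path is 5 - 3 - 4 - 8, which has 3 edges.

3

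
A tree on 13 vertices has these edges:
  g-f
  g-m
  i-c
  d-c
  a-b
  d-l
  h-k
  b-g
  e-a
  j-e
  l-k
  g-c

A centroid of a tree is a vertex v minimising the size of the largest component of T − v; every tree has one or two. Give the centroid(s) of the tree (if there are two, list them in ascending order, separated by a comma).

Removing g splits the tree into components of sizes 6, 4, 1, 1; the largest is 6 ≤ ⌊13/2⌋ = 6.
No neighbour of g does as well, so g is the unique centroid.

g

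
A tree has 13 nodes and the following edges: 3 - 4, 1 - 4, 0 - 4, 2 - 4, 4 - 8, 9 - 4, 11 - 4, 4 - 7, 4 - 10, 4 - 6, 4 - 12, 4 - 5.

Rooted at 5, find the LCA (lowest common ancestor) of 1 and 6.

4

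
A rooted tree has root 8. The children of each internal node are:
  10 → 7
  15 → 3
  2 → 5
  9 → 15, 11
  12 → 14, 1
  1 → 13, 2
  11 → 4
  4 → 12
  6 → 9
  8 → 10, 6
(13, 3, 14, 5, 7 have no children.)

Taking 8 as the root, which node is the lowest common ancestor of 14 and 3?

Path 14→root: 14 12 4 11 9 6 8; path 3→root: 3 15 9 6 8.
First common node: 9.

9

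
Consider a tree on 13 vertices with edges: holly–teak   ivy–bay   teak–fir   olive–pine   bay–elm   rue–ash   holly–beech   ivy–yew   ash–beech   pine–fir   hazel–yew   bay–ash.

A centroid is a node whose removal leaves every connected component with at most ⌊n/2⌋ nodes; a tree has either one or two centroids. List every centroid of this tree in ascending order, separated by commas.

ash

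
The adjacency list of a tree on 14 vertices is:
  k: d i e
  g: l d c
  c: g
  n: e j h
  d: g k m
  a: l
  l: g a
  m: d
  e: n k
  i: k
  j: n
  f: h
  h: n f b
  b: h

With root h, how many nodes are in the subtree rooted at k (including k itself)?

8

The subtree rooted at k contains: k, d, i, g, m, c, l, a — 8 nodes.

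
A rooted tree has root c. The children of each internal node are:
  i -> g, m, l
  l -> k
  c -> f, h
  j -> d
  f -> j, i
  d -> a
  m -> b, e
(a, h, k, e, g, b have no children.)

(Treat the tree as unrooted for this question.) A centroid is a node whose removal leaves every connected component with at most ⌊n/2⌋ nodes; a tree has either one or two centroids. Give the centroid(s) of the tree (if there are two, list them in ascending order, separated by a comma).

Delete i: the remaining components have sizes 6, 3, 2, 1. Max 6 ≤ 6, so i is a centroid.
No neighbour of i does as well, so i is the unique centroid.

i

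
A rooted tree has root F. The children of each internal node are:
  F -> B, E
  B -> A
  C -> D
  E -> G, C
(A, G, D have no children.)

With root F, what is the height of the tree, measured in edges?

3

D sits deepest: F – E – C – D — 3 edges from the root.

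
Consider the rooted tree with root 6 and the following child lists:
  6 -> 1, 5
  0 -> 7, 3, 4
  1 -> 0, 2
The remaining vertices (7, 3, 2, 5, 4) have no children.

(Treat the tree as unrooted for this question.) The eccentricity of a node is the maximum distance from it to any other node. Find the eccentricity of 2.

A farthest node from 2 is 7 (4, 3, 5 also at distance 3).
The path 2 – 1 – 0 – 7 has 3 edges.

3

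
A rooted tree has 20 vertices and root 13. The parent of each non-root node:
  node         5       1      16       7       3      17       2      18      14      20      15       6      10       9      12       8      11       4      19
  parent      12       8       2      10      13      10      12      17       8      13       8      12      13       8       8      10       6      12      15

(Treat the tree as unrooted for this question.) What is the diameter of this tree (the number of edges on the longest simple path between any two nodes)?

A longest path is 16 – 2 – 12 – 8 – 10 – 13 – 3, with 6 edges.

6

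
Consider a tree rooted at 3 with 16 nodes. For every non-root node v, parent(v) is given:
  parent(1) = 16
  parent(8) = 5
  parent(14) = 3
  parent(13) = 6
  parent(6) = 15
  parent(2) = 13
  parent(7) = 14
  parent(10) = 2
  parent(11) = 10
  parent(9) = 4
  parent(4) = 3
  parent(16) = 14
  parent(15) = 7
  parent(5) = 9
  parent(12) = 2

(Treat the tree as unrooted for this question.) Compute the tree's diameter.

Starting from 11, a farthest node is 8 at distance 12.
One longest path: 11 – 10 – 2 – 13 – 6 – 15 – 7 – 14 – 3 – 4 – 9 – 5 – 8.
So the diameter is 12.

12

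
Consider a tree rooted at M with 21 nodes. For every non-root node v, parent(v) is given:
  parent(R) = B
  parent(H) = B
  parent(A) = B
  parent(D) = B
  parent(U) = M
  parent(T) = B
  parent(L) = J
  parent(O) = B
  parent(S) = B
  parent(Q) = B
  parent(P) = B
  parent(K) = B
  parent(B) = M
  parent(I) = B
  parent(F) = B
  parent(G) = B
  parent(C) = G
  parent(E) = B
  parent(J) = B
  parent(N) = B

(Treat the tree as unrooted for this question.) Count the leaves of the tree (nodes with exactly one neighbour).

Degree-1 nodes: A, C, D, E, F, H, I, K, L, N, O, P, Q, R, S, T, U — 17 of them.

17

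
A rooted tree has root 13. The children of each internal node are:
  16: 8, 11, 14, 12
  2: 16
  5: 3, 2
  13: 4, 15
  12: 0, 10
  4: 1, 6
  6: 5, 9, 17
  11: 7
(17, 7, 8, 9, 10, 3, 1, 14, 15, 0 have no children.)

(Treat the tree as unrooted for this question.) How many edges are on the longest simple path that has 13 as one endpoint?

Distances from 13 peak at 7, attained at 0 (7, 10 also at distance 7).
13–4–6–5–2–16–12–0

7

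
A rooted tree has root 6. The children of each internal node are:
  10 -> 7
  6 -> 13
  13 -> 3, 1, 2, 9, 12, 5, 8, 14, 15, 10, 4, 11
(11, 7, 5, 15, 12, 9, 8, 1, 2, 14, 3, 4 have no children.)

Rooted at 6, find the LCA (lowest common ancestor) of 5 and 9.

Ancestors of 5 (toward the root): 5, 13, 6.
Ancestors of 9: 9, 13, 6.
The deepest node appearing in both lists is 13.

13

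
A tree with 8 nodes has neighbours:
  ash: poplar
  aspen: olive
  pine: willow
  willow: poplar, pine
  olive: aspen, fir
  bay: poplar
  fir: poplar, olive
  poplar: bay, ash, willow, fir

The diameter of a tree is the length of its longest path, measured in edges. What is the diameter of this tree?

BFS from pine reaches aspen last, at distance 5; BFS from aspen confirms no node is farther.
Path: pine–willow–poplar–fir–olive–aspen.

5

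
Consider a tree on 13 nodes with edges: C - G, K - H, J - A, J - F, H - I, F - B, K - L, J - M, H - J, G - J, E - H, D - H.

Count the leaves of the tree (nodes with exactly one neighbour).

The leaves are A, B, C, D, E, I, L, M.
That is 8 leaves.

8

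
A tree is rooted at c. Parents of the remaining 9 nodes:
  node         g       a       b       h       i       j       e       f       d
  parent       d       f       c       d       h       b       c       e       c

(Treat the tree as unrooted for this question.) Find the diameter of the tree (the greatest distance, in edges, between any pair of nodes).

6

A longest path is i – h – d – c – e – f – a, with 6 edges.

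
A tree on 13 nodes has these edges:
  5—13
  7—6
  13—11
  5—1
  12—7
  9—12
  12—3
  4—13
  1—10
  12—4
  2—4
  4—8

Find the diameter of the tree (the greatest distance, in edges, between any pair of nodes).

Starting from 6, a farthest node is 10 at distance 7.
One longest path: 6 – 7 – 12 – 4 – 13 – 5 – 1 – 10.
So the diameter is 7.

7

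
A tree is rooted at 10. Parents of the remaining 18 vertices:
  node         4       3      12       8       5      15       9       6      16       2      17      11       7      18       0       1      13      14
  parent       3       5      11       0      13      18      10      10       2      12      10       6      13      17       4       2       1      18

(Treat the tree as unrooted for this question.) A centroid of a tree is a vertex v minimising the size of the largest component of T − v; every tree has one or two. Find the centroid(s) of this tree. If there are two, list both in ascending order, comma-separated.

2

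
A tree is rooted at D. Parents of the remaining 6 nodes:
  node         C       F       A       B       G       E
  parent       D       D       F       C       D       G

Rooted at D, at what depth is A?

D – F – A — 2 edges.

2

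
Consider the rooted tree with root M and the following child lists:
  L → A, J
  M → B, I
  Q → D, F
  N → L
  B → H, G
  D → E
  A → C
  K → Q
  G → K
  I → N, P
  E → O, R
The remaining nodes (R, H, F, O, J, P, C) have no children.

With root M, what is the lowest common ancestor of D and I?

D's ancestor chain is D, Q, K, G, B, M and I's is I, M; they first meet at M.

M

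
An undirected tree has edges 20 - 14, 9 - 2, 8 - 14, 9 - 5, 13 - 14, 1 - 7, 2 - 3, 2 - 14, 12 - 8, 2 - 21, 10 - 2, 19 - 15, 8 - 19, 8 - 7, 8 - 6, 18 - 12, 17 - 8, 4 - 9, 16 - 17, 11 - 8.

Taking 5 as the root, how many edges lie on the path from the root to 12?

5

5 – 9 – 2 – 14 – 8 – 12 — 5 edges.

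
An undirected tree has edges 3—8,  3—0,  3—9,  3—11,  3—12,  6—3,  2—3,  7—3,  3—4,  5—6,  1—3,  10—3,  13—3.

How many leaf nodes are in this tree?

12

Exactly 12 nodes have a single neighbour: 0, 1, 2, 4, 5, 7, 8, 9, 10, 11, 12, 13.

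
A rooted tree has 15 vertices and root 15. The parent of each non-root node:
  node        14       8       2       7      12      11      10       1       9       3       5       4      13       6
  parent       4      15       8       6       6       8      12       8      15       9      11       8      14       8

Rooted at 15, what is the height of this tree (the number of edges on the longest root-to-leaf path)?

4

10 sits deepest: 15-8-6-12-10 — 4 edges from the root.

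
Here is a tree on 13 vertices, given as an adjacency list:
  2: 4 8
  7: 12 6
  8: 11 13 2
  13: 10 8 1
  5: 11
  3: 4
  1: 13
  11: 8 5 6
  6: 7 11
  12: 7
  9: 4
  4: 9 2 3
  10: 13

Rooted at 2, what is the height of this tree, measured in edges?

5

A deepest node is 12, reached by 2 → 8 → 11 → 6 → 7 → 12.
That path has 5 edges, so the height is 5.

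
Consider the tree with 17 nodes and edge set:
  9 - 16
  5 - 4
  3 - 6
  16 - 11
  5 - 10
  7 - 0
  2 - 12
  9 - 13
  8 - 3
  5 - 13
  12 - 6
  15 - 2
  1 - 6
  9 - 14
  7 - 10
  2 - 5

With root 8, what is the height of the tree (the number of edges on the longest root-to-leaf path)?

9

A deepest node is 11, reached by 8 → 3 → 6 → 12 → 2 → 5 → 13 → 9 → 16 → 11.
That path has 9 edges, so the height is 9.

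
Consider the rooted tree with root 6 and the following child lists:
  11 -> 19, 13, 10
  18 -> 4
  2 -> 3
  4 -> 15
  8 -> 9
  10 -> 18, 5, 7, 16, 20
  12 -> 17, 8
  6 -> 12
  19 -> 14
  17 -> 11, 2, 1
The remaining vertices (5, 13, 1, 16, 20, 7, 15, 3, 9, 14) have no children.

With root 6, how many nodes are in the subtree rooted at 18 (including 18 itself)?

3

The subtree rooted at 18 contains: 18, 4, 15 — 3 nodes.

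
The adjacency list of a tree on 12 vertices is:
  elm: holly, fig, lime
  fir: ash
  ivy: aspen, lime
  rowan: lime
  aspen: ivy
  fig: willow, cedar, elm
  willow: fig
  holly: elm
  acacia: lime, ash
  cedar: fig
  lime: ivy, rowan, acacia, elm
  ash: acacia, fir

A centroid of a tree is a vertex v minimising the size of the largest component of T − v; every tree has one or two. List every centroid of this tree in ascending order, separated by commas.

lime

Delete lime: the remaining components have sizes 5, 3, 2, 1. Max 5 ≤ 6, so lime is a centroid.
No neighbour of lime does as well, so lime is the unique centroid.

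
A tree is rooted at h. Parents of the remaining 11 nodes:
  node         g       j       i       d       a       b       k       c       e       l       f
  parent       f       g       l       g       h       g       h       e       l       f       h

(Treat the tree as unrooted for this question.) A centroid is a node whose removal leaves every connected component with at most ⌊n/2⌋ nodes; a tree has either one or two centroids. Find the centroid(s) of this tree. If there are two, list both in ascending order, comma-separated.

f

Removing f splits the tree into components of sizes 4, 4, 3; the largest is 4 ≤ ⌊12/2⌋ = 6.
No neighbour of f does as well, so f is the unique centroid.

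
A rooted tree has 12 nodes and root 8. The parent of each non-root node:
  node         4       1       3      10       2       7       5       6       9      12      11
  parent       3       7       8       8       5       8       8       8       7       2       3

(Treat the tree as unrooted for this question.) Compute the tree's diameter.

5

BFS from 12 reaches 1 last, at distance 5; BFS from 1 confirms no node is farther.
Path: 12 - 2 - 5 - 8 - 7 - 1.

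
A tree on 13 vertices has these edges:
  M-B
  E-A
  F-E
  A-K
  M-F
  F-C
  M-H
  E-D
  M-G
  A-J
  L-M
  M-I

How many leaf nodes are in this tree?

Exactly 9 nodes have a single neighbour: B, C, D, G, H, I, J, K, L.

9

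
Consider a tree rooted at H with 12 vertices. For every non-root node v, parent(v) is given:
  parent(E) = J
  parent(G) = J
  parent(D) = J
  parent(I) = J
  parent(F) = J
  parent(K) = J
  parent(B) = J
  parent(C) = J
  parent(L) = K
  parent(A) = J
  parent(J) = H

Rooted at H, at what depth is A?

2

H–J–A — 2 edges.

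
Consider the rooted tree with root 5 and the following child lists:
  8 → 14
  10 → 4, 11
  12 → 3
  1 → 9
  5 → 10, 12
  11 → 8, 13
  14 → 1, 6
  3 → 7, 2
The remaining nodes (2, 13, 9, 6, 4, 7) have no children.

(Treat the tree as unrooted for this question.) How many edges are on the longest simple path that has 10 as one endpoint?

5

Distances from 10 peak at 5, attained at 9.
10–11–8–14–1–9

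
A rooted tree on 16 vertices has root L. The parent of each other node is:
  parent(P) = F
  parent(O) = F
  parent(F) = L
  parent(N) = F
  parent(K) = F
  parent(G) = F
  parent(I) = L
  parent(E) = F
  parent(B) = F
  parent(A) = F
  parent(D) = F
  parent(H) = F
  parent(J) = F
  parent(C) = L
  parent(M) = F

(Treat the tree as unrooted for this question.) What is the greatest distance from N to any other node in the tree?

3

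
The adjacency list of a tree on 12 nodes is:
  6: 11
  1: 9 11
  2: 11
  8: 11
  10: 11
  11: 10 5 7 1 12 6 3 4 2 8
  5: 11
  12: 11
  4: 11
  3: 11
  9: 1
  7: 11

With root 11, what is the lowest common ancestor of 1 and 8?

Path 1→root: 1 11; path 8→root: 8 11.
First common node: 11.

11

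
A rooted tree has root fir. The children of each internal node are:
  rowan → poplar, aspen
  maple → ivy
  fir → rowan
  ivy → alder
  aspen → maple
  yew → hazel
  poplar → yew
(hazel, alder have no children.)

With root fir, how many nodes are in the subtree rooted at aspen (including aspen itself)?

The subtree rooted at aspen contains: aspen, maple, ivy, alder — 4 nodes.

4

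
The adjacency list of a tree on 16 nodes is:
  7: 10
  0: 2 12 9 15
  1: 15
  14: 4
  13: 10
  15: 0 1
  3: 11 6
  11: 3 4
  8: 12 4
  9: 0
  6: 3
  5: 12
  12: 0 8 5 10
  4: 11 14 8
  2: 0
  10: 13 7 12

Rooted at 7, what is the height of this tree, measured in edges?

A deepest node is 6, reached by 7-10-12-8-4-11-3-6.
That path has 7 edges, so the height is 7.

7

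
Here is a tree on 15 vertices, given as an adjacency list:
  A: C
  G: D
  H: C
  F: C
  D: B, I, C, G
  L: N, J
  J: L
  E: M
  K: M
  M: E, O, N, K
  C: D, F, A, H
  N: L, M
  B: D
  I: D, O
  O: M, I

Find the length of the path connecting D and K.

4

The path is D–I–O–M–K, which has 4 edges.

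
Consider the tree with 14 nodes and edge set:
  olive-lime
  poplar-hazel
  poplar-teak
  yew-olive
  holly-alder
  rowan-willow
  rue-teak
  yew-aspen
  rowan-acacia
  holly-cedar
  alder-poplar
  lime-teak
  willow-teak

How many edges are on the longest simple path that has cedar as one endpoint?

Distances from cedar peak at 8, attained at aspen.
cedar-holly-alder-poplar-teak-lime-olive-yew-aspen

8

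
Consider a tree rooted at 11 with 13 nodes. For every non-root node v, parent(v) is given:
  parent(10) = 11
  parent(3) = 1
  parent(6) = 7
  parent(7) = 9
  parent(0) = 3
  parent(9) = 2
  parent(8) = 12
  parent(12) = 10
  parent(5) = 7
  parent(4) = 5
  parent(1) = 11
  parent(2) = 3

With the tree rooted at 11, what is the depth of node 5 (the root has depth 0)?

6

11 → 1 → 3 → 2 → 9 → 7 → 5 — 6 edges.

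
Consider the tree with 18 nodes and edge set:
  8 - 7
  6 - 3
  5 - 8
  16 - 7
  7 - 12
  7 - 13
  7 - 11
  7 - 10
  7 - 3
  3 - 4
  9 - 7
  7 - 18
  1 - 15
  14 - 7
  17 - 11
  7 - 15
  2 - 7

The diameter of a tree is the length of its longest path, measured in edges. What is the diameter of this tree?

BFS from 17 reaches 5 last, at distance 4; BFS from 5 confirms no node is farther.
Path: 17 – 11 – 7 – 8 – 5.

4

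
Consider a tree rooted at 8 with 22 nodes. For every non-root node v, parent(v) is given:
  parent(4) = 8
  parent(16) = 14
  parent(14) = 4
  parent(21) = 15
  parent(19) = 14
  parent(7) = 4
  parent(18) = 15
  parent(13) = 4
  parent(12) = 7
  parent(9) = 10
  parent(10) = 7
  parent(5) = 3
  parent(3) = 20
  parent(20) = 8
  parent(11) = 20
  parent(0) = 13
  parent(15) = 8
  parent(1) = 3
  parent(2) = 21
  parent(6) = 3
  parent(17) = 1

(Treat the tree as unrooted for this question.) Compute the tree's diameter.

BFS from 17 reaches 9 last, at distance 8; BFS from 9 confirms no node is farther.
Path: 17 - 1 - 3 - 20 - 8 - 4 - 7 - 10 - 9.

8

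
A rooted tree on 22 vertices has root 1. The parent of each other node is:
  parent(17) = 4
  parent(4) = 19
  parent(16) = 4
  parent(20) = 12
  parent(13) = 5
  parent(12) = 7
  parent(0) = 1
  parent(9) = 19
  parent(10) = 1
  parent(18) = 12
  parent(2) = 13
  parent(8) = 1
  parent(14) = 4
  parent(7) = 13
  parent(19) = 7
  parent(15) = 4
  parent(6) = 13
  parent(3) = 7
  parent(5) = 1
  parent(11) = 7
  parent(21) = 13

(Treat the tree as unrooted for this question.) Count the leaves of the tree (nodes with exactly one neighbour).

The leaves are 0, 2, 3, 6, 8, 9, 10, 11, 14, 15, 16, 17, 18, 20, 21.
That is 15 leaves.

15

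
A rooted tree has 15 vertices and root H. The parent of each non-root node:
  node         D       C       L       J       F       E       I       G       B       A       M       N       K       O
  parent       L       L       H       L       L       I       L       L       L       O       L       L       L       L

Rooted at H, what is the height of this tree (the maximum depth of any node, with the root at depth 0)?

The longest root-to-leaf path is H–L–O–A (3 edges).

3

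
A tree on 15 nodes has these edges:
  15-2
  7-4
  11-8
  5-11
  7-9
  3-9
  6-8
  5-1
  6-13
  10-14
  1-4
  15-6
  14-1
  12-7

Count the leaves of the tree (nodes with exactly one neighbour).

5

Degree-1 nodes: 2, 3, 10, 12, 13 — 5 of them.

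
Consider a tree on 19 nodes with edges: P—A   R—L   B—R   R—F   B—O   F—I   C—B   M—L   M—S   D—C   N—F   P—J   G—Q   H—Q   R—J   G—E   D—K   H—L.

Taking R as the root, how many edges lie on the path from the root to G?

4

R → L → H → Q → G — 4 edges.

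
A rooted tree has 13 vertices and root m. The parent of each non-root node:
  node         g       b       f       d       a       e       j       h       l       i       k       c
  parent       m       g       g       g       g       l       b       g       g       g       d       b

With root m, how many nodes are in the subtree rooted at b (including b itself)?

b's subtree: {b, j, c}, size 3.

3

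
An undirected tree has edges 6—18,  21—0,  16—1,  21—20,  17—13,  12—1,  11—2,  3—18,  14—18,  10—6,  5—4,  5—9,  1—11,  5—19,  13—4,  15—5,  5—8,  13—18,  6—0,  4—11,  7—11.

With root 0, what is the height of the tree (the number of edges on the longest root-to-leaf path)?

7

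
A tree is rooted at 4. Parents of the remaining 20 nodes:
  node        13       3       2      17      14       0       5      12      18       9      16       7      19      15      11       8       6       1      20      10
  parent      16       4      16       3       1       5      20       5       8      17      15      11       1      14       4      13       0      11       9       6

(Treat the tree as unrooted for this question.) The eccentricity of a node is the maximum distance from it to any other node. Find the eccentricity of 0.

14

The node farthest from 0 is 18, via 0–5–20–9–17–3–4–11–1–14–15–16–13–8–18 — 14 edges.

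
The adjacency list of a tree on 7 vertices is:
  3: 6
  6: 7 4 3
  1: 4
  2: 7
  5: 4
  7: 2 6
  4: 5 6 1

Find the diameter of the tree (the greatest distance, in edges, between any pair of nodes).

4

Starting from 1, a farthest node is 2 at distance 4.
One longest path: 1 - 4 - 6 - 7 - 2.
So the diameter is 4.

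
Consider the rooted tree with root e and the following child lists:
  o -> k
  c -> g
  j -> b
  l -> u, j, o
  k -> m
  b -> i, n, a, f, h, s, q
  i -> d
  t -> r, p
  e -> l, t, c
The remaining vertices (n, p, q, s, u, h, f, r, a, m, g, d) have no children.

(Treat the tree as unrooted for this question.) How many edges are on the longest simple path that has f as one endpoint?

6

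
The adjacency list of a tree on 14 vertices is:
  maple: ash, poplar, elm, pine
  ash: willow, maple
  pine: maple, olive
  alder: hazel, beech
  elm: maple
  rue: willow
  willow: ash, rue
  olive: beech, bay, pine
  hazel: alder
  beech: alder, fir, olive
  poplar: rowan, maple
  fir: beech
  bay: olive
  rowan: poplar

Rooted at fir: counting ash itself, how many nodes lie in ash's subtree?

Descendants of ash (including itself): ash, willow, rue. That's 3.

3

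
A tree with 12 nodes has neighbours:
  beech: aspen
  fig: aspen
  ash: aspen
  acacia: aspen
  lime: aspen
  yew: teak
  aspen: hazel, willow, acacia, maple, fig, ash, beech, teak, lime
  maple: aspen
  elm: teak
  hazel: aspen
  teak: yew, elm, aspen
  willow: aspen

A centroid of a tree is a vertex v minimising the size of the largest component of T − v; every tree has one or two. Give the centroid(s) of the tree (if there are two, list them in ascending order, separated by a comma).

aspen

If aspen is removed the pieces have sizes 3, 1, 1, 1, 1, 1, 1, 1, 1, all ≤ ⌊12/2⌋ = 6.
Every other node leaves some component of size > 6, so the centroid is unique.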